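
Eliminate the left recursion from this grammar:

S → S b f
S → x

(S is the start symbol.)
S is directly left-recursive. The standard transformation for
  A → A α₁ | ... | A α_m | β₁ | ... | β_n
is
  A  → β₁ A' | ... | β_n A'
  A' → α₁ A' | ... | α_m A' | ε

S → x becomes S → x S'
S → S b f becomes S' → b f S'
Add S' → ε

Resulting grammar:
S → x S'
S' → b f S'
S' → ε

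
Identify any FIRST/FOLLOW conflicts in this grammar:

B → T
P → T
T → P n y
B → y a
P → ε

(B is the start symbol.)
Yes. P → T with FOLLOW(P) on { 'n' }

Nullable non-terminals: P.
FIRST sets used below: FIRST(T) = { 'n' }

P: nullable alternative(s) P → ε; FOLLOW(P) = { 'n' }
  P → T: FIRST \ {ε} = { 'n' } — overlaps FOLLOW(P) on { 'n' }: CONFLICT
  P → ε: FIRST \ {ε} = { } — this is the only nullable alternative, skip

B, T have no nullable alternative, so no FIRST/FOLLOW check is needed there.

So the grammar has 1 FIRST/FOLLOW conflict (marked CONFLICT above).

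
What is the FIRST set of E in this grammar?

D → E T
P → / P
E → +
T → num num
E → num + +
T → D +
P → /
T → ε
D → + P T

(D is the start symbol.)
To compute FIRST(E), examine every production with E on the left-hand side, reading each right-hand side left to right until a non-nullable symbol is reached.

From E → +:
  - '+' is a terminal: add '+' and stop
From E → num + +:
  - num is a terminal: add 'num' and stop

Collecting: FIRST(E) = { '+', 'num' }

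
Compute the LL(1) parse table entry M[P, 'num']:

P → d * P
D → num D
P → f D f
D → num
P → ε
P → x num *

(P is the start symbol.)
To find M[P, 'num'], we find productions for P where 'num' is in the predict set (PREDICT(N → α) = (FIRST(α) \ {ε}) ∪ (FOLLOW(N) if α ⇒* ε)).

Relevant sets:
  FOLLOW(P) = { $ }

P → d * P: PREDICT = { 'd' }
P → f D f: PREDICT = { 'f' }
P → ε: PREDICT = { $ }
P → x num *: PREDICT = { 'x' }

M[P, 'num'] is empty (no production applies)

Answer: Empty (error entry)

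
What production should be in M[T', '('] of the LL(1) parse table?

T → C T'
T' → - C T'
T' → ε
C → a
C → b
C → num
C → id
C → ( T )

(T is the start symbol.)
To find M[T', '('], we find productions for T' where '(' is in the predict set (PREDICT(N → α) = (FIRST(α) \ {ε}) ∪ (FOLLOW(N) if α ⇒* ε)).

Relevant sets:
  FOLLOW(T') = { $, ')' }

T' → - C T': PREDICT = { '-' }
T' → ε: PREDICT = { $, ')' }

M[T', '('] is empty (no production applies)

Answer: Empty (error entry)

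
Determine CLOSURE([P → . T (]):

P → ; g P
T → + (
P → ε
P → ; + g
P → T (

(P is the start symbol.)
{ [P → . T (], [T → . + (] }

Start with: [P → . T (]
  [P → . T (] has the dot before T: add [T → . + (]
No further items can be added.

CLOSURE = { [P → . T (], [T → . + (] }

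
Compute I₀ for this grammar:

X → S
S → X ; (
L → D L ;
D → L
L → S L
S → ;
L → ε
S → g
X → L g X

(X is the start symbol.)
{ [D → . L], [L → . D L ;], [L → . S L], [L → .], [S → . ;], [S → . X ; (], [S → . g], [X → . L g X], [X → . S], [X' → . X] }

First, augment the grammar with X' → X
I₀ = CLOSURE({ [X' → . X] }):
  [X' → . X] has the dot before X: add [X → . S], [X → . L g X]
  [X → . S] has the dot before S: add [S → . X ; (], [S → . ;], [S → . g]
  [X → . L g X] has the dot before L: add [L → . D L ;], [L → . S L], [L → .]
  [L → . D L ;] has the dot before D: add [D → . L]
No further items can be added.

I₀ = { [D → . L], [L → . D L ;], [L → . S L], [L → .], [S → . ;], [S → . X ; (], [S → . g], [X → . L g X], [X → . S], [X' → . X] }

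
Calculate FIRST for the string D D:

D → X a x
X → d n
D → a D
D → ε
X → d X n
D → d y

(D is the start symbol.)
FIRST sets of the non-terminals involved (from the grammar, by fixed-point iteration):
  FIRST(D) = { 'a', 'd', ε }

To compute FIRST(D D), process the symbols left to right:
Symbol D is a non-terminal. Add FIRST(D) \ {ε} = { 'a', 'd' }
D is nullable (ε ∈ FIRST(D)), continue to the next symbol.
Symbol D is a non-terminal. Add FIRST(D) \ {ε} = { 'a', 'd' }
D is nullable (ε ∈ FIRST(D)), continue to the next symbol.
All symbols are nullable, so ε is in the result.
FIRST(D D) = { 'a', 'd', ε }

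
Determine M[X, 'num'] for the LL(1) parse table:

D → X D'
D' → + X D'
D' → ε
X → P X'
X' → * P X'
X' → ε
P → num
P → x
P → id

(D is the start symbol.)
X → P X'

To find M[X, 'num'], we find productions for X where 'num' is in the predict set (PREDICT(N → α) = (FIRST(α) \ {ε}) ∪ (FOLLOW(N) if α ⇒* ε)).

Relevant sets:
  FIRST(P) = { 'id', 'num', 'x' }

X → P X': PREDICT = { 'id', 'num', 'x' }
  'num' is in predict set, so this production goes in M[X, 'num']

M[X, 'num'] = X → P X'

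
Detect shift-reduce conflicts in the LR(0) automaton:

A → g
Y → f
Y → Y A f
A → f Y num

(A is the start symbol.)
Augment with A' → A and build the canonical LR(0) collection (I0 = CLOSURE({[A' → . A]}), then GOTO on every symbol after a dot until no new states appear). It has 9 states:
  I0: { [A → . f Y num], [A → . g], [A' → . A] }  — shift
  I1: { [A' → A .] }  — accept
  I2: { [A → f . Y num], [Y → . Y A f], [Y → . f] }  — shift
  I3: { [A → g .] }  — reduce
  I4: { [A → . f Y num], [A → . g], [A → f Y . num], [Y → Y . A f] }  — shift
  I5: { [Y → f .] }  — reduce
  I6: { [Y → Y A . f] }  — shift
  I7: { [A → f Y num .] }  — reduce
  I8: { [Y → Y A f .] }  — reduce

No state contains both a complete item and a shift item.

Answer: No shift-reduce conflicts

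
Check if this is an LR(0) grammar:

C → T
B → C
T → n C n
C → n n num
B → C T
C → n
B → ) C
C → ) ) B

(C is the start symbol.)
No. Shift-reduce conflict between [C → n .] and [C → . ) ) B]

Augment with C' → C and build the canonical LR(0) collection (I0 = CLOSURE({[C' → . C]}), then GOTO on every symbol after a dot until no new states appear). It has 19 states:
  I0: { [C → . ) ) B], [C → . T], [C → . n n num], [C → . n], [C' → . C], [T → . n C n] }  — shift
  I1: { [C → ) . ) B] }  — shift
  I2: { [C' → C .] }  — accept
  I3: { [C → T .] }  — reduce
  I4: { [C → . ) ) B], [C → . T], [C → . n n num], [C → . n], [C → n . n num], [C → n .], [T → . n C n], [T → n . C n] }  — shift, reduce
  I5: { [T → n C . n] }  — shift
  I6: { [C → . ) ) B], [C → . T], [C → . n n num], [C → . n], [C → n . n num], [C → n .], [C → n n . num], [T → . n C n], [T → n . C n] }  — shift, reduce
  I7: { [C → n n num .] }  — reduce
  I8: { [T → n C n .] }  — reduce
  I9: { [B → . ) C], [B → . C T], [B → . C], [C → ) ) . B], [C → . ) ) B], [C → . T], [C → . n n num], [C → . n], [T → . n C n] }  — shift
  I10: { [B → ) . C], [C → ) . ) B], [C → . ) ) B], [C → . T], [C → . n n num], [C → . n], [T → . n C n] }  — shift
  I11: { [C → ) ) B .] }  — reduce
  I12: { [B → C . T], [B → C .], [T → . n C n] }  — shift, reduce
  I13: { [B → C T .] }  — reduce
  I14: { [C → . ) ) B], [C → . T], [C → . n n num], [C → . n], [T → . n C n], [T → n . C n] }  — shift
  I15: { [B → . ) C], [B → . C T], [B → . C], [C → ) ) . B], [C → ) . ) B], [C → . ) ) B], [C → . T], [C → . n n num], [C → . n], [T → . n C n] }  — shift
  I16: { [B → ) C .] }  — reduce
  I17: { [B → ) . C], [B → . ) C], [B → . C T], [B → . C], [C → ) ) . B], [C → ) . ) B], [C → . ) ) B], [C → . T], [C → . n n num], [C → . n], [T → . n C n] }  — shift
  I18: { [B → ) C .], [B → C . T], [B → C .], [T → . n C n] }  — shift, 2 reduces

Conflict in state I4:
  Shift-reduce conflict between [C → n .] and [C → . ) ) B]
So the grammar is NOT LR(0).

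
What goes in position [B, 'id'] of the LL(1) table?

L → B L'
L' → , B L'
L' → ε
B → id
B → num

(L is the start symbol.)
To find M[B, 'id'], we find productions for B where 'id' is in the predict set (PREDICT(N → α) = (FIRST(α) \ {ε}) ∪ (FOLLOW(N) if α ⇒* ε)).

B → id: PREDICT = { 'id' }
  'id' is in predict set, so this production goes in M[B, 'id']
B → num: PREDICT = { 'num' }

M[B, 'id'] = B → id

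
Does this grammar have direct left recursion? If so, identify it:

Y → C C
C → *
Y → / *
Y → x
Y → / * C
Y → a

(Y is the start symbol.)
No direct left recursion

Direct left recursion occurs when N → N α for some non-terminal N (the right-hand side begins with the left-hand side itself).

Y → C C: starts with C
C → *: starts with '*'
Y → / *: starts with '/'
Y → x: starts with x
Y → / * C: starts with '/'
Y → a: starts with a

No direct left recursion found.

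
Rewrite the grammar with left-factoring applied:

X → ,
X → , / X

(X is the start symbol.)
X → , X'
X' → ε
X' → / X

Left-factoring transforms A → αβ₁ | αβ₂ into A → αA' and A' → β₁ | β₂
(α is the longest common prefix among the alternatives). Repeat until
no nonterminal has two alternatives with a common prefix.

Round 1: X has alternatives sharing prefix ','. Introduce X': X → , X'
  Add: X' → ε
  Add: X' → / X

No remaining common prefixes — done.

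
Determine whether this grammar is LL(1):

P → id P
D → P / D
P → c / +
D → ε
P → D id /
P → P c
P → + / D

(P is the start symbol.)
No. Predict set conflict for P: { 'id' }

A grammar is LL(1) if for each non-terminal N with multiple productions, the predict sets of those productions are pairwise disjoint, where PREDICT(N → α) = (FIRST(α) \ {ε}) ∪ (FOLLOW(N) if α ⇒* ε).

Relevant sets:
  FIRST(D) = { '+', 'c', 'id', ε }
  FIRST(P) = { '+', 'c', 'id' }
  FOLLOW(D) = { $, '/', 'c', 'id' }

For P:
  PREDICT(P → id P) = { 'id' }
  PREDICT(P → c '/' '+') = { 'c' }
  PREDICT(P → D id '/') = { '+', 'c', 'id' }
  PREDICT(P → P c) = { '+', 'c', 'id' }
  PREDICT(P → '+' '/' D) = { '+' }
For D:
  PREDICT(D → P '/' D) = { '+', 'c', 'id' }
  PREDICT(D → ε) = { $, '/', 'c', 'id' }

Conflict found: Predict set conflict for P: { 'id' }
The grammar is NOT LL(1).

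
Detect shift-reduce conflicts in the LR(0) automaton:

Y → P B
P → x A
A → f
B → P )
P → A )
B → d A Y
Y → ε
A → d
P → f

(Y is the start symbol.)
Yes — I0: [Y → .] vs [A → . d]; I11: [A → d .] vs [A → . d]; I12: [Y → .] vs [A → . d]

Augment with Y' → Y and build the canonical LR(0) collection (I0 = CLOSURE({[Y' → . Y]}), then GOTO on every symbol after a dot until no new states appear). It has 16 states:
  I0: { [A → . d], [A → . f], [P → . A )], [P → . f], [P → . x A], [Y → . P B], [Y → .], [Y' → . Y] }  — shift, reduce
  I1: { [P → A . )] }  — shift
  I2: { [A → . d], [A → . f], [B → . P )], [B → . d A Y], [P → . A )], [P → . f], [P → . x A], [Y → P . B] }  — shift
  I3: { [Y' → Y .] }  — accept
  I4: { [A → d .] }  — reduce
  I5: { [A → f .], [P → f .] }  — 2 reduces
  I6: { [A → . d], [A → . f], [P → x . A] }  — shift
  I7: { [P → x A .] }  — reduce
  I8: { [A → f .] }  — reduce
  I9: { [Y → P B .] }  — reduce
  I10: { [B → P . )] }  — shift
  I11: { [A → . d], [A → . f], [A → d .], [B → d . A Y] }  — shift, reduce
  I12: { [A → . d], [A → . f], [B → d A . Y], [P → . A )], [P → . f], [P → . x A], [Y → . P B], [Y → .] }  — shift, reduce
  I13: { [B → d A Y .] }  — reduce
  I14: { [B → P ) .] }  — reduce
  I15: { [P → A ) .] }  — reduce

I0 contains reduce item [Y → .] and shift items [A → . d], [A → . f], [P → . f], [P → . x A] — shift-reduce conflict.
I11 contains reduce item [A → d .] and shift items [A → . d], [A → . f] — shift-reduce conflict.
I12 contains reduce item [Y → .] and shift items [A → . d], [A → . f], [P → . f], [P → . x A] — shift-reduce conflict.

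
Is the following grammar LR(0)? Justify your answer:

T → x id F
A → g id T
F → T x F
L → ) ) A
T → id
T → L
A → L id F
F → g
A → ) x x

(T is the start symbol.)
Yes, the grammar is LR(0)

A grammar is LR(0) if no state in the canonical LR(0) collection has:
  - both a shift item (dot before a terminal) and a complete item (shift-reduce conflict), or
  - two or more complete items (reduce-reduce conflict; the accept item [T' → T .] counts as a complete item here).

Augment with T' → T and build the canonical LR(0) collection (I0 = CLOSURE({[T' → . T]}), then GOTO on every symbol after a dot until no new states appear). It has 23 states:
  I0: { [L → . ) ) A], [T → . L], [T → . id], [T → . x id F], [T' → . T] }  — shift
  I1: { [L → ) . ) A] }  — shift
  I2: { [T → L .] }  — reduce
  I3: { [T' → T .] }  — accept
  I4: { [T → id .] }  — reduce
  I5: { [T → x . id F] }  — shift
  I6: { [F → . T x F], [F → . g], [L → . ) ) A], [T → . L], [T → . id], [T → . x id F], [T → x id . F] }  — shift
  I7: { [T → x id F .] }  — reduce
  I8: { [F → T . x F] }  — shift
  I9: { [F → g .] }  — reduce
  I10: { [F → . T x F], [F → . g], [F → T x . F], [L → . ) ) A], [T → . L], [T → . id], [T → . x id F] }  — shift
  I11: { [F → T x F .] }  — reduce
  I12: { [A → . ) x x], [A → . L id F], [A → . g id T], [L → ) ) . A], [L → . ) ) A] }  — shift
  I13: { [A → ) . x x], [L → ) . ) A] }  — shift
  I14: { [L → ) ) A .] }  — reduce
  I15: { [A → L . id F] }  — shift
  I16: { [A → g . id T] }  — shift
  I17: { [A → g id . T], [L → . ) ) A], [T → . L], [T → . id], [T → . x id F] }  — shift
  I18: { [A → g id T .] }  — reduce
  I19: { [A → L id . F], [F → . T x F], [F → . g], [L → . ) ) A], [T → . L], [T → . id], [T → . x id F] }  — shift
  I20: { [A → L id F .] }  — reduce
  I21: { [A → ) x . x] }  — shift
  I22: { [A → ) x x .] }  — reduce

Every state is either a pure shift/goto state or contains exactly one complete item and nothing to shift — no conflicts. The grammar is LR(0).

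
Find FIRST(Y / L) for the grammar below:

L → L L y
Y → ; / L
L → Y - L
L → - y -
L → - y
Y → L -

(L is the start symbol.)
{ '-', ';' }

FIRST sets of the non-terminals involved (from the grammar, by fixed-point iteration):
  FIRST(Y) = { '-', ';' }

To compute FIRST(Y / L), process the symbols left to right:
Symbol Y is a non-terminal. Add FIRST(Y) \ {ε} = { '-', ';' }
Y is not nullable (ε ∉ FIRST(Y)), so stop here.
FIRST(Y / L) = { '-', ';' }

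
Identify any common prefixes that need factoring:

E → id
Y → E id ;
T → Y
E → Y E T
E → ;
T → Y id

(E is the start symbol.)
Yes, T has productions with common prefix 'Y'

Left-factoring is needed when two productions for the same non-terminal
share a common prefix on the right-hand side.

Productions for E:
  E → id
  E → Y E T
  E → ;
Productions for T:
  T → Y
  T → Y id

Found common prefix 'Y' in productions for T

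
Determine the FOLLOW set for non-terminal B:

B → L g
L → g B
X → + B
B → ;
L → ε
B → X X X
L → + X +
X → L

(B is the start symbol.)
To compute FOLLOW(B), find every occurrence of B on a right-hand side N → α B β: add FIRST(β) \ {ε}, and if β is empty or nullable also add FOLLOW(N). Iterate to a fixed point.

B is the start symbol, so $ ∈ FOLLOW(B).
In L → g B: B is at the end, add FOLLOW(L)
In X → + B: B is at the end, add FOLLOW(X)

The FOLLOW sets referred to above (computed the same way, to a fixed point):
  FOLLOW(L) = { $, '+', 'g' }
  FOLLOW(X) = { $, '+', 'g' }

Taking the union: FOLLOW(B) = { $, '+', 'g' }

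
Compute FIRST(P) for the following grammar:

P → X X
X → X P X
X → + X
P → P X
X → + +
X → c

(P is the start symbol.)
FIRST sets of the other non-terminals involved (by the same procedure, iterated to a fixed point):
  FIRST(X) = { '+', 'c' }

From P → X X:
  - X is a non-terminal: add FIRST(X) \ {ε} = { '+', 'c' }
    X is not nullable, so stop
From P → P X:
  - P is the symbol being defined: contributes nothing new
    P is not nullable, so stop

Collecting: FIRST(P) = { '+', 'c' }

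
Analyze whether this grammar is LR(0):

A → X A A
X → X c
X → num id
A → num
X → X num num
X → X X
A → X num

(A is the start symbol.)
A grammar is LR(0) if no state in the canonical LR(0) collection has:
  - both a shift item (dot before a terminal) and a complete item (shift-reduce conflict), or
  - two or more complete items (reduce-reduce conflict; the accept item [A' → A .] counts as a complete item here).

Augment with A' → A and build the canonical LR(0) collection (I0 = CLOSURE({[A' → . A]}), then GOTO on every symbol after a dot until no new states appear). It has 11 states:
  I0: { [A → . X A A], [A → . X num], [A → . num], [A' → . A], [X → . X X], [X → . X c], [X → . X num num], [X → . num id] }  — shift
  I1: { [A' → A .] }  — accept
  I2: { [A → . X A A], [A → . X num], [A → . num], [A → X . A A], [A → X . num], [X → . X X], [X → . X c], [X → . X num num], [X → . num id], [X → X . X], [X → X . c], [X → X . num num] }  — shift
  I3: { [A → num .], [X → num . id] }  — shift, reduce
  I4: { [X → num id .] }  — reduce
  I5: { [A → . X A A], [A → . X num], [A → . num], [A → X A . A], [X → . X X], [X → . X c], [X → . X num num], [X → . num id] }  — shift
  I6: { [A → . X A A], [A → . X num], [A → . num], [A → X . A A], [A → X . num], [X → . X X], [X → . X c], [X → . X num num], [X → . num id], [X → X . X], [X → X . c], [X → X . num num], [X → X X .] }  — shift, reduce
  I7: { [X → X c .] }  — reduce
  I8: { [A → X num .], [A → num .], [X → X num . num], [X → num . id] }  — shift, 2 reduces
  I9: { [X → X num num .] }  — reduce
  I10: { [A → X A A .] }  — reduce

Conflict in state I3:
  Shift-reduce conflict between [A → num .] and [X → num . id]
So the grammar is NOT LR(0).

Answer: No. Shift-reduce conflict between [A → num .] and [X → num . id]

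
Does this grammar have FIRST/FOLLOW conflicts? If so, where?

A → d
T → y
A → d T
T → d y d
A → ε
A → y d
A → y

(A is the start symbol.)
No FIRST/FOLLOW conflicts.

A FIRST/FOLLOW conflict occurs when a non-terminal N has a nullable alternative N → β (β ⇒* ε) and another alternative N → α with FIRST(α) ∩ FOLLOW(N) ≠ ∅: on such a lookahead the parser cannot decide between expanding α and letting N vanish via β.

Nullable non-terminals: A.

A: nullable alternative(s) A → ε; FOLLOW(A) = { $ }
  A → d: FIRST \ {ε} = { 'd' } — disjoint from FOLLOW(A)
  A → d T: FIRST \ {ε} = { 'd' } — disjoint from FOLLOW(A)
  A → ε: FIRST \ {ε} = { } — this is the only nullable alternative, skip
  A → y d: FIRST \ {ε} = { 'y' } — disjoint from FOLLOW(A)
  A → y: FIRST \ {ε} = { 'y' } — disjoint from FOLLOW(A)

T has no nullable alternative, so no FIRST/FOLLOW check is needed there.

No FIRST/FOLLOW conflicts found.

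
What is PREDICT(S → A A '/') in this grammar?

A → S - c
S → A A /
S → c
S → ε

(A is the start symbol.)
PREDICT(S → A A '/') = (FIRST(RHS) \ {ε}) ∪ (FOLLOW(S) if ε ∈ FIRST(RHS), i.e. RHS ⇒* ε)
FIRST(A) = { '-', 'c' }
FIRST(A A '/') = { '-', 'c' }
ε ∉ FIRST(A A '/'), so FOLLOW(S) is not added.
PREDICT(S → A A '/') = { '-', 'c' }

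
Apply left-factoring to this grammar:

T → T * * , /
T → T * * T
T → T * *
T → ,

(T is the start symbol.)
T → T * * T'
T' → , /
T' → T
T' → ε
T → ,

Left-factoring transforms A → αβ₁ | αβ₂ into A → αA' and A' → β₁ | β₂
(α is the longest common prefix among the alternatives). Repeat until
no nonterminal has two alternatives with a common prefix.

Round 1: T has alternatives sharing prefix 'T * *'. Introduce T': T → T * * T'
  Add: T' → , /
  Add: T' → T
  Add: T' → ε

No remaining common prefixes — done.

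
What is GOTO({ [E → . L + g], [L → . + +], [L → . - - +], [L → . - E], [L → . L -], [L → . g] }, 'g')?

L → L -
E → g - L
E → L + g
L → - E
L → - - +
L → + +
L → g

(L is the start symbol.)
GOTO(I, 'g') = CLOSURE({ [A → αX.β] : [A → α.Xβ] ∈ I, X = 'g' })

Items with dot before 'g', with the dot advanced:
  [L → . g] → [L → g .]
Closure adds nothing (no advanced item has the dot before a non-terminal).

GOTO = { [L → g .] }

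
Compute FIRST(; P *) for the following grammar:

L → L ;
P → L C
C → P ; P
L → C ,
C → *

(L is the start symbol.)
{ ';' }

To compute FIRST(; P *), process the symbols left to right:
Symbol ; is a terminal. Add ';' and stop.
FIRST(; P *) = { ';' }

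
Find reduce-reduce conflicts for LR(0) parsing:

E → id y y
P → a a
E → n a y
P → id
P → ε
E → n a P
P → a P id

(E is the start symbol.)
Yes — I10: [P → .] vs [P → a a .]

A reduce-reduce conflict occurs when an LR(0) state has two complete items [A → α .] and [B → β .] — both call for a reduction, and with no lookahead the parser cannot choose between them.

Augment with E' → E and build the canonical LR(0) collection (I0 = CLOSURE({[E' → . E]}), then GOTO on every symbol after a dot until no new states appear). It has 14 states:
  I0: { [E → . id y y], [E → . n a P], [E → . n a y], [E' → . E] }  — shift
  I1: { [E' → E .] }  — accept
  I2: { [E → id . y y] }  — shift
  I3: { [E → n . a P], [E → n . a y] }  — shift
  I4: { [E → n a . P], [E → n a . y], [P → . a P id], [P → . a a], [P → . id], [P → .] }  — shift, reduce
  I5: { [E → n a P .] }  — reduce
  I6: { [P → . a P id], [P → . a a], [P → . id], [P → .], [P → a . P id], [P → a . a] }  — shift, reduce
  I7: { [P → id .] }  — reduce
  I8: { [E → n a y .] }  — reduce
  I9: { [P → a P . id] }  — shift
  I10: { [P → . a P id], [P → . a a], [P → . id], [P → .], [P → a . P id], [P → a . a], [P → a a .] }  — shift, 2 reduces
  I11: { [P → a P id .] }  — reduce
  I12: { [E → id y . y] }  — shift
  I13: { [E → id y y .] }  — reduce

I10 contains complete items [P → .], [P → a a .] — reduce-reduce conflict.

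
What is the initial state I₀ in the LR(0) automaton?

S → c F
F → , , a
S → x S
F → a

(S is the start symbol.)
{ [S → . c F], [S → . x S], [S' → . S] }

First, augment the grammar with S' → S
I₀ = CLOSURE({ [S' → . S] }):
  [S' → . S] has the dot before S: add [S → . c F], [S → . x S]
No further items can be added.

I₀ = { [S → . c F], [S → . x S], [S' → . S] }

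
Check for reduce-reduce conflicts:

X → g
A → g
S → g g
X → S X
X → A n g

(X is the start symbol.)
Yes — I4: [A → g .] vs [X → g .]

Augment with X' → X and build the canonical LR(0) collection (I0 = CLOSURE({[X' → . X]}), then GOTO on every symbol after a dot until no new states appear). It has 9 states:
  I0: { [A → . g], [S → . g g], [X → . A n g], [X → . S X], [X → . g], [X' → . X] }  — shift
  I1: { [X → A . n g] }  — shift
  I2: { [A → . g], [S → . g g], [X → . A n g], [X → . S X], [X → . g], [X → S . X] }  — shift
  I3: { [X' → X .] }  — accept
  I4: { [A → g .], [S → g . g], [X → g .] }  — shift, 2 reduces
  I5: { [S → g g .] }  — reduce
  I6: { [X → S X .] }  — reduce
  I7: { [X → A n . g] }  — shift
  I8: { [X → A n g .] }  — reduce

I4 contains complete items [A → g .], [X → g .] — reduce-reduce conflict.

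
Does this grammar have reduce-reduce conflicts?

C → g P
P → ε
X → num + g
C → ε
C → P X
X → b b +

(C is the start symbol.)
Yes — I0: [C → .] vs [P → .]

A reduce-reduce conflict occurs when an LR(0) state has two complete items [A → α .] and [B → β .] — both call for a reduction, and with no lookahead the parser cannot choose between them.

Augment with C' → C and build the canonical LR(0) collection (I0 = CLOSURE({[C' → . C]}), then GOTO on every symbol after a dot until no new states appear). It has 12 states:
  I0: { [C → . P X], [C → . g P], [C → .], [C' → . C], [P → .] }  — shift, 2 reduces
  I1: { [C' → C .] }  — accept
  I2: { [C → P . X], [X → . b b +], [X → . num + g] }  — shift
  I3: { [C → g . P], [P → .] }  — reduce
  I4: { [C → g P .] }  — reduce
  I5: { [C → P X .] }  — reduce
  I6: { [X → b . b +] }  — shift
  I7: { [X → num . + g] }  — shift
  I8: { [X → num + . g] }  — shift
  I9: { [X → num + g .] }  — reduce
  I10: { [X → b b . +] }  — shift
  I11: { [X → b b + .] }  — reduce

I0 contains complete items [C → .], [P → .] — reduce-reduce conflict.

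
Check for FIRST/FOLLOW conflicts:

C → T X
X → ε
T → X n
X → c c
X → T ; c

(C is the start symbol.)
A FIRST/FOLLOW conflict occurs when a non-terminal N has a nullable alternative N → β (β ⇒* ε) and another alternative N → α with FIRST(α) ∩ FOLLOW(N) ≠ ∅: on such a lookahead the parser cannot decide between expanding α and letting N vanish via β.

Nullable non-terminals: X.
FIRST sets used below: FIRST(T) = { 'c', 'n' }

X: nullable alternative(s) X → ε; FOLLOW(X) = { $, 'n' }
  X → ε: FIRST \ {ε} = { } — this is the only nullable alternative, skip
  X → c c: FIRST \ {ε} = { 'c' } — disjoint from FOLLOW(X)
  X → T ; c: FIRST \ {ε} = { 'c', 'n' } — overlaps FOLLOW(X) on { 'n' }: CONFLICT

C, T have no nullable alternative, so no FIRST/FOLLOW check is needed there.

So the grammar has 1 FIRST/FOLLOW conflict (marked CONFLICT above).

Answer: Yes. X → T ';' c with FOLLOW(X) on { 'n' }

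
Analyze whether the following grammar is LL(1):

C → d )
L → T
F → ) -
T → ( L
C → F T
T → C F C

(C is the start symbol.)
A grammar is LL(1) if for each non-terminal N with multiple productions, the predict sets of those productions are pairwise disjoint, where PREDICT(N → α) = (FIRST(α) \ {ε}) ∪ (FOLLOW(N) if α ⇒* ε).

Relevant sets:
  FIRST(F) = { ')' }
  FIRST(C) = { ')', 'd' }

For C:
  PREDICT(C → d ')') = { 'd' }
  PREDICT(C → F T) = { ')' }
For T:
  PREDICT(T → '(' L) = { '(' }
  PREDICT(T → C F C) = { ')', 'd' }
L, F have a single production, so nothing to check there.

All predict sets are disjoint. The grammar IS LL(1).

Answer: Yes, the grammar is LL(1).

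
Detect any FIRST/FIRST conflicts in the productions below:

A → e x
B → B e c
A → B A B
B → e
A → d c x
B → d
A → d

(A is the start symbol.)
A FIRST/FIRST conflict occurs when two productions N → α and N → β for the same non-terminal have FIRST(α) ∩ FIRST(β) ≠ ∅ (with ε ∈ FIRST of a nullable right-hand side, so two nullable alternatives also conflict).

FIRST sets of the non-terminals at (or reachable through a nullable prefix from) the front of some alternative:
  FIRST(B) = { 'd', 'e' }

Productions for A:
  A → e x: FIRST = { 'e' }
  A → B A B: FIRST = { 'd', 'e' }
  A → d c x: FIRST = { 'd' }
  A → d: FIRST = { 'd' }
Productions for B:
  B → B e c: FIRST = { 'd', 'e' }
  B → e: FIRST = { 'e' }
  B → d: FIRST = { 'd' }

Conflict for A: A → e x and A → B A B
  Overlap: { 'e' }
Conflict for A: A → B A B and A → d c x
  Overlap: { 'd' }
Conflict for A: A → B A B and A → d
  Overlap: { 'd' }
Conflict for A: A → d c x and A → d
  Overlap: { 'd' }
Conflict for B: B → B e c and B → e
  Overlap: { 'e' }
Conflict for B: B → B e c and B → d
  Overlap: { 'd' }

Answer: Yes. A → e x / A → B A B on { 'e' }; A → B A B / A → d c x on { 'd' }; A → B A B / A → d on { 'd' }; A → d c x / A → d on { 'd' }; B → B e c / B → e on { 'e' }; B → B e c / B → d on { 'd' }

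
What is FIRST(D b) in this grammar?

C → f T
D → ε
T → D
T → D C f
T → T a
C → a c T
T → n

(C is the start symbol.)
FIRST sets of the non-terminals involved (from the grammar, by fixed-point iteration):
  FIRST(D) = { ε }

To compute FIRST(D b), process the symbols left to right:
Symbol D is a non-terminal. Add FIRST(D) \ {ε} = { }
D is nullable (ε ∈ FIRST(D)), continue to the next symbol.
Symbol b is a terminal. Add 'b' and stop.
FIRST(D b) = { 'b' }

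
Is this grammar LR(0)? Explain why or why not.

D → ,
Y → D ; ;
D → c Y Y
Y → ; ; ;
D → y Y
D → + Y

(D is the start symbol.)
A grammar is LR(0) if no state in the canonical LR(0) collection has:
  - both a shift item (dot before a terminal) and a complete item (shift-reduce conflict), or
  - two or more complete items (reduce-reduce conflict; the accept item [D' → D .] counts as a complete item here).

Augment with D' → D and build the canonical LR(0) collection (I0 = CLOSURE({[D' → . D]}), then GOTO on every symbol after a dot until no new states appear). It has 16 states:
  I0: { [D → . + Y], [D → . ,], [D → . c Y Y], [D → . y Y], [D' → . D] }  — shift
  I1: { [D → + . Y], [D → . + Y], [D → . ,], [D → . c Y Y], [D → . y Y], [Y → . ; ; ;], [Y → . D ; ;] }  — shift
  I2: { [D → , .] }  — reduce
  I3: { [D' → D .] }  — accept
  I4: { [D → . + Y], [D → . ,], [D → . c Y Y], [D → . y Y], [D → c . Y Y], [Y → . ; ; ;], [Y → . D ; ;] }  — shift
  I5: { [D → . + Y], [D → . ,], [D → . c Y Y], [D → . y Y], [D → y . Y], [Y → . ; ; ;], [Y → . D ; ;] }  — shift
  I6: { [Y → ; . ; ;] }  — shift
  I7: { [Y → D . ; ;] }  — shift
  I8: { [D → y Y .] }  — reduce
  I9: { [Y → D ; . ;] }  — shift
  I10: { [Y → D ; ; .] }  — reduce
  I11: { [Y → ; ; . ;] }  — shift
  I12: { [Y → ; ; ; .] }  — reduce
  I13: { [D → . + Y], [D → . ,], [D → . c Y Y], [D → . y Y], [D → c Y . Y], [Y → . ; ; ;], [Y → . D ; ;] }  — shift
  I14: { [D → c Y Y .] }  — reduce
  I15: { [D → + Y .] }  — reduce

Every state is either a pure shift/goto state or contains exactly one complete item and nothing to shift — no conflicts. The grammar is LR(0).

Answer: Yes, the grammar is LR(0)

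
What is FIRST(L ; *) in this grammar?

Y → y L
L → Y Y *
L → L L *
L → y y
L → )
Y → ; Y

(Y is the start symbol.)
FIRST sets of the non-terminals involved (from the grammar, by fixed-point iteration):
  FIRST(L) = { ')', ';', 'y' }

To compute FIRST(L ; *), process the symbols left to right:
Symbol L is a non-terminal. Add FIRST(L) \ {ε} = { ')', ';', 'y' }
L is not nullable (ε ∉ FIRST(L)), so stop here.
FIRST(L ; *) = { ')', ';', 'y' }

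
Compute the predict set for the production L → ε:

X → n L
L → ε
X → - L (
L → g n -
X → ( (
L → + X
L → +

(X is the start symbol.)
PREDICT(L → ε) = (FIRST(RHS) \ {ε}) ∪ (FOLLOW(L) if ε ∈ FIRST(RHS), i.e. RHS ⇒* ε)
The right-hand side is ε (FIRST(ε) = { ε }), so the predict set is FOLLOW(L) = { $, '(' }
PREDICT(L → ε) = { $, '(' }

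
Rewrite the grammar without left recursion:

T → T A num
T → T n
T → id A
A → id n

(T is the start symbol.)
T is directly left-recursive. The standard transformation for
  A → A α₁ | ... | A α_m | β₁ | ... | β_n
is
  A  → β₁ A' | ... | β_n A'
  A' → α₁ A' | ... | α_m A' | ε

T → id A becomes T → id A T'
T → T A num becomes T' → A num T'
T → T n becomes T' → n T'
Add T' → ε

Productions for other non-terminals are unchanged:
  A → id n

Resulting grammar:
T → id A T'
T' → A num T'
T' → n T'
T' → ε
A → id n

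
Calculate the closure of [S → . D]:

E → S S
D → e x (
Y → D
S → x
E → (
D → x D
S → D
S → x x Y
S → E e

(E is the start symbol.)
To compute CLOSURE, for each item [A → α.Bβ] where B is a non-terminal, add [B → .γ] for all productions B → γ; repeat for the newly added items until nothing changes.

Start with: [S → . D]
  [S → . D] has the dot before D: add [D → . e x (], [D → . x D]
No further items can be added.

CLOSURE = { [D → . e x (], [D → . x D], [S → . D] }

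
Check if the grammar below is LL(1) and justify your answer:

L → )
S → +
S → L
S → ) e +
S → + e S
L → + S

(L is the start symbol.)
No. Predict set conflict for S: { '+' }

Relevant sets:
  FIRST(L) = { ')', '+' }

For L:
  PREDICT(L → ')') = { ')' }
  PREDICT(L → '+' S) = { '+' }
For S:
  PREDICT(S → '+') = { '+' }
  PREDICT(S → L) = { ')', '+' }
  PREDICT(S → ')' e '+') = { ')' }
  PREDICT(S → '+' e S) = { '+' }

Conflict found: Predict set conflict for S: { '+' }
The grammar is NOT LL(1).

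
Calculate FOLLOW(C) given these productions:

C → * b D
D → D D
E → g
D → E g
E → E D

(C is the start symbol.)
{ $ }

To compute FOLLOW(C), find every occurrence of C on a right-hand side N → α C β: add FIRST(β) \ {ε}, and if β is empty or nullable also add FOLLOW(N). Iterate to a fixed point.

C is the start symbol, so $ ∈ FOLLOW(C).
C does not occur on any right-hand side.

Taking the union: FOLLOW(C) = { $ }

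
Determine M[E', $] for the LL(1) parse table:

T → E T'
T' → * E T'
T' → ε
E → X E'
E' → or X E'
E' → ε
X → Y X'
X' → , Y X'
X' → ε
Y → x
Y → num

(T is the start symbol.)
E' → ε

To find M[E', $], we find productions for E' where $ is in the predict set (PREDICT(N → α) = (FIRST(α) \ {ε}) ∪ (FOLLOW(N) if α ⇒* ε)).

Relevant sets:
  FOLLOW(E') = { $, '*' }

E' → or X E': PREDICT = { 'or' }
E' → ε: PREDICT = { $, '*' }
  $ is in predict set, so this production goes in M[E', $]

M[E', $] = E' → ε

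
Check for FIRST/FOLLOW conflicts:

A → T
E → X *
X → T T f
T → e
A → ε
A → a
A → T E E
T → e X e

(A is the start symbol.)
A FIRST/FOLLOW conflict occurs when a non-terminal N has a nullable alternative N → β (β ⇒* ε) and another alternative N → α with FIRST(α) ∩ FOLLOW(N) ≠ ∅: on such a lookahead the parser cannot decide between expanding α and letting N vanish via β.

Nullable non-terminals: A.
FIRST sets used below: FIRST(T) = { 'e' }

A: nullable alternative(s) A → ε; FOLLOW(A) = { $ }
  A → T: FIRST \ {ε} = { 'e' } — disjoint from FOLLOW(A)
  A → ε: FIRST \ {ε} = { } — this is the only nullable alternative, skip
  A → a: FIRST \ {ε} = { 'a' } — disjoint from FOLLOW(A)
  A → T E E: FIRST \ {ε} = { 'e' } — disjoint from FOLLOW(A)

E, T, X have no nullable alternative, so no FIRST/FOLLOW check is needed there.

No FIRST/FOLLOW conflicts found.

Answer: No FIRST/FOLLOW conflicts.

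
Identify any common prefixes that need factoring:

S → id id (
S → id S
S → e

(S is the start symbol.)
Yes, S has productions with common prefix 'id'

Left-factoring is needed when two productions for the same non-terminal
share a common prefix on the right-hand side.

Productions for S:
  S → id id (
  S → id S
  S → e

Found common prefix 'id' in productions for S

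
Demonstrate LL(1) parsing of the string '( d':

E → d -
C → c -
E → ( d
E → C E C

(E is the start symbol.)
Stack is shown with the top on the left.

Stack  Input  Action
--------------------
E $    ( d $  output E → ( d
( d $  ( d $  match '('
d $    d $    match 'd'
$      $      accept

The string is accepted.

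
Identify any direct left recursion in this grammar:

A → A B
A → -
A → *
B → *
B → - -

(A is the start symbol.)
Direct left recursion occurs when N → N α for some non-terminal N (the right-hand side begins with the left-hand side itself).

A → A B: LEFT RECURSIVE (starts with A)
A → -: starts with '-'
A → *: starts with '*'
B → *: starts with '*'
B → - -: starts with '-'

The grammar has direct left recursion on: A.

Answer: Yes, A is left-recursive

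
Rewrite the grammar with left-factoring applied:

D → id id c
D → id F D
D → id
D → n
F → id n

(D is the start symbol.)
D → id D'
D' → id c
D' → F D
D' → ε
D → n
F → id n

Left-factoring transforms A → αβ₁ | αβ₂ into A → αA' and A' → β₁ | β₂
(α is the longest common prefix among the alternatives). Repeat until
no nonterminal has two alternatives with a common prefix.

Round 1: D has alternatives sharing prefix 'id'. Introduce D': D → id D'
  Add: D' → id c
  Add: D' → F D
  Add: D' → ε

No remaining common prefixes — done.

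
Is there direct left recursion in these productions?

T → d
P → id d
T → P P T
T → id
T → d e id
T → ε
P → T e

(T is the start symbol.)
T → d: starts with d
P → id d: starts with id
T → P P T: starts with P
T → id: starts with id
T → d e id: starts with d
T → ε: starts with ε
P → T e: starts with T

No direct left recursion found.

Answer: No direct left recursion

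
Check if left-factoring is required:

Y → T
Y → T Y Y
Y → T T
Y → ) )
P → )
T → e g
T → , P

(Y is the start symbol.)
Yes, Y has productions with common prefix 'T'

Left-factoring is needed when two productions for the same non-terminal
share a common prefix on the right-hand side.

Productions for Y:
  Y → T
  Y → T Y Y
  Y → T T
  Y → ) )
Productions for T:
  T → e g
  T → , P

Found common prefix 'T' in productions for Y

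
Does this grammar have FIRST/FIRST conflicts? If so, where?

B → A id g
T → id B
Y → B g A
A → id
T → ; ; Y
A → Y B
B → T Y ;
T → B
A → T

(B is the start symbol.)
A FIRST/FIRST conflict occurs when two productions N → α and N → β for the same non-terminal have FIRST(α) ∩ FIRST(β) ≠ ∅ (with ε ∈ FIRST of a nullable right-hand side, so two nullable alternatives also conflict).

FIRST sets of the non-terminals at (or reachable through a nullable prefix from) the front of some alternative:
  FIRST(A) = { ';', 'id' }
  FIRST(T) = { ';', 'id' }
  FIRST(B) = { ';', 'id' }
  FIRST(Y) = { ';', 'id' }

Productions for B:
  B → A id g: FIRST = { ';', 'id' }
  B → T Y ;: FIRST = { ';', 'id' }
Productions for T:
  T → id B: FIRST = { 'id' }
  T → ; ; Y: FIRST = { ';' }
  T → B: FIRST = { ';', 'id' }
Productions for A:
  A → id: FIRST = { 'id' }
  A → Y B: FIRST = { ';', 'id' }
  A → T: FIRST = { ';', 'id' }
Y has only one production, so no FIRST/FIRST conflict is possible there.

Conflict for B: B → A id g and B → T Y ;
  Overlap: { ';', 'id' }
Conflict for T: T → id B and T → B
  Overlap: { 'id' }
Conflict for T: T → ; ; Y and T → B
  Overlap: { ';' }
Conflict for A: A → id and A → Y B
  Overlap: { 'id' }
Conflict for A: A → id and A → T
  Overlap: { 'id' }
Conflict for A: A → Y B and A → T
  Overlap: { ';', 'id' }

Answer: Yes. B → A id g / B → T Y ';' on { ';', 'id' }; T → id B / T → B on { 'id' }; T → ';' ';' Y / T → B on { ';' }; A → id / A → Y B on { 'id' }; A → id / A → T on { 'id' }; A → Y B / A → T on { ';', 'id' }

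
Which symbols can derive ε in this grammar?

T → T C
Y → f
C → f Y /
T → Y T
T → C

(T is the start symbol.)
None

A non-terminal is nullable if it can derive ε (the empty string): either it has an ε-production, or it has a production whose right-hand side consists entirely of nullable non-terminals.

There are no ε-productions, so no non-terminal can derive ε.
No non-terminals are nullable.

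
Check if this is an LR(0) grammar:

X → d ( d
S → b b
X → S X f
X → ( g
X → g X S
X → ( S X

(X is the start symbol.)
A grammar is LR(0) if no state in the canonical LR(0) collection has:
  - both a shift item (dot before a terminal) and a complete item (shift-reduce conflict), or
  - two or more complete items (reduce-reduce conflict; the accept item [X' → X .] counts as a complete item here).

Augment with X' → X and build the canonical LR(0) collection (I0 = CLOSURE({[X' → . X]}), then GOTO on every symbol after a dot until no new states appear). It has 17 states:
  I0: { [S → . b b], [X → . ( S X], [X → . ( g], [X → . S X f], [X → . d ( d], [X → . g X S], [X' → . X] }  — shift
  I1: { [S → . b b], [X → ( . S X], [X → ( . g] }  — shift
  I2: { [S → . b b], [X → . ( S X], [X → . ( g], [X → . S X f], [X → . d ( d], [X → . g X S], [X → S . X f] }  — shift
  I3: { [X' → X .] }  — accept
  I4: { [S → b . b] }  — shift
  I5: { [X → d . ( d] }  — shift
  I6: { [S → . b b], [X → . ( S X], [X → . ( g], [X → . S X f], [X → . d ( d], [X → . g X S], [X → g . X S] }  — shift
  I7: { [S → . b b], [X → g X . S] }  — shift
  I8: { [X → g X S .] }  — reduce
  I9: { [X → d ( . d] }  — shift
  I10: { [X → d ( d .] }  — reduce
  I11: { [S → b b .] }  — reduce
  I12: { [X → S X . f] }  — shift
  I13: { [X → S X f .] }  — reduce
  I14: { [S → . b b], [X → ( S . X], [X → . ( S X], [X → . ( g], [X → . S X f], [X → . d ( d], [X → . g X S] }  — shift
  I15: { [X → ( g .] }  — reduce
  I16: { [X → ( S X .] }  — reduce

Every state is either a pure shift/goto state or contains exactly one complete item and nothing to shift — no conflicts. The grammar is LR(0).

Answer: Yes, the grammar is LR(0)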